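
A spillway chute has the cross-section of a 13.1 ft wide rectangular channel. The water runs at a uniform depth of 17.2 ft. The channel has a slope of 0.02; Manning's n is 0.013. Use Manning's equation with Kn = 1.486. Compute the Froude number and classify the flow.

supercritical

Flow area A = b·y = 13.1 × 17.2 = 225.3 ft². Wetted perimeter P = b + 2y = 13.1 + 2×17.2 = 47.5 ft.
Hydraulic radius R = A/P = 225.3/47.5 = 4.744 ft.
V = (1.486/n) R^(2/3) √S = (1.486/0.013) × 4.744^(2/3) × √0.02 = 45.64 ft/s. Hydraulic depth D_h = A/T = 225.3/13.1 = 17.2 ft.
Froude number Fr = V/√(g·D_h) = 45.64/√(32.2×17.2) = 1.94, which is greater than 1, so the flow is supercritical.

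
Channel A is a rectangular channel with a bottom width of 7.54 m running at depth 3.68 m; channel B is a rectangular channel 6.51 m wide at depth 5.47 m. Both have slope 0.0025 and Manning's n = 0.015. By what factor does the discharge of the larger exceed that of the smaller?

Channel A: Flow area A = b·y = 7.54 × 3.68 = 27.75 m². Wetted perimeter P = b + 2y = 7.54 + 2×3.68 = 14.9 m. Hydraulic radius R = A/P = 27.75/14.9 = 1.862 m. Q_A = (1/0.015)·27.75·1.862^(2/3)·√0.0025 = 140 m³/s.
Channel B: Flow area A = b·y = 6.51 × 5.47 = 35.61 m². Wetted perimeter P = b + 2y = 6.51 + 2×5.47 = 17.45 m. Hydraulic radius R = A/P = 35.61/17.45 = 2.041 m. Q_B = (1/0.015)·35.61·2.041^(2/3)·√0.0025 = 191 m³/s.
The larger discharge is 191 m³/s and the smaller is 140 m³/s; the ratio is 1.36.

1.36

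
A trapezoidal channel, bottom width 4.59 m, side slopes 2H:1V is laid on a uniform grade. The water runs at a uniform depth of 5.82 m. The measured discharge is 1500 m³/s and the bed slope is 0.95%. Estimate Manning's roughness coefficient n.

n = 0.013

With bottom width b = 4.59 m and side slope z = 2: A = (b + zy)y = (4.59 + 2×5.82)×5.82 = 94.46 m²; P = b + 2y√(1+z²) = 4.59 + 2×5.82×2.236 = 30.62 m.
Hydraulic radius R = A/P = 94.46/30.62 = 3.085 m.
Rearranging Manning's equation: n = (1/Q) A R^(2/3) S^(1/2) = (1/1500) × 94.46 × 3.085^(2/3) × √0.0095 = 0.013.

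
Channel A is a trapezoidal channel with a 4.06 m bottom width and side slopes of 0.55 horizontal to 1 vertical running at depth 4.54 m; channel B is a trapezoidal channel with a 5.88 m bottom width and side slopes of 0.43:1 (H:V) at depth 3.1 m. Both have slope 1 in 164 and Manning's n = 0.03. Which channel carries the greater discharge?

Channel A: With bottom width b = 4.06 m and side slope z = 0.55: A = (b + zy)y = (4.06 + 0.55×4.54)×4.54 = 29.77 m²; P = b + 2y√(1+z²) = 4.06 + 2×4.54×1.141 = 14.42 m. Hydraulic radius R = A/P = 29.77/14.42 = 2.064 m. Q_A = (1/0.03)·29.77·2.064^(2/3)·√0.006098 = 125.6 m³/s.
Channel B: With bottom width b = 5.88 m and side slope z = 0.43: A = (b + zy)y = (5.88 + 0.43×3.1)×3.1 = 22.36 m²; P = b + 2y√(1+z²) = 5.88 + 2×3.1×1.089 = 12.63 m. Hydraulic radius R = A/P = 22.36/12.63 = 1.771 m. Q_B = (1/0.03)·22.36·1.771^(2/3)·√0.006098 = 85.18 m³/s.
Q_A = 125.6 m³/s vs Q_B = 85.18 m³/s, so channel A carries more.

channel A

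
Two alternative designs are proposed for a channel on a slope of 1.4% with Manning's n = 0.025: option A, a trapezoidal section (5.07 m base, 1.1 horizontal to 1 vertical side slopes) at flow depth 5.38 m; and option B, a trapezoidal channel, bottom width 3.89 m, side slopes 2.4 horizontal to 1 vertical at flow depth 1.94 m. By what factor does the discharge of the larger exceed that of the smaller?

Channel A: With bottom width b = 5.07 m and side slope z = 1.1: A = (b + zy)y = (5.07 + 1.1×5.38)×5.38 = 59.12 m²; P = b + 2y√(1+z²) = 5.07 + 2×5.38×1.487 = 21.07 m. Hydraulic radius R = A/P = 59.12/21.07 = 2.806 m. Q_A = (1/0.025)·59.12·2.806^(2/3)·√0.014 = 556.6 m³/s.
Channel B: With bottom width b = 3.89 m and side slope z = 2.4: A = (b + zy)y = (3.89 + 2.4×1.94)×1.94 = 16.58 m²; P = b + 2y√(1+z²) = 3.89 + 2×1.94×2.6 = 13.98 m. Hydraulic radius R = A/P = 16.58/13.98 = 1.186 m. Q_B = (1/0.025)·16.58·1.186^(2/3)·√0.014 = 87.92 m³/s.
The larger discharge is 556.6 m³/s and the smaller is 87.92 m³/s; the ratio is 6.33.

6.33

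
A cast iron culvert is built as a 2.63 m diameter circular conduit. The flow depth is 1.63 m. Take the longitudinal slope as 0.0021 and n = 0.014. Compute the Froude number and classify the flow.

subcritical

For a circular section of diameter D = 2.63 m at depth y = 1.63 m, the central angle is θ = 2 arccos(1 − 2y/D) = 3.625 rad. Then A = (D²/8)(θ − sin θ) = 3.537 m² and P = Dθ/2 = 4.767 m.
Hydraulic radius R = A/P = 3.537/4.767 = 0.7419 m.
V = (1/n) R^(2/3) √S = (1/0.014) × 0.7419^(2/3) × √0.0021 = 2.682 m/s. Hydraulic depth D_h = A/T = 3.537/2.553 = 1.385 m.
Froude number Fr = V/√(g·D_h) = 2.682/√(9.81×1.385) = 0.728, which is less than 1, so the flow is subcritical.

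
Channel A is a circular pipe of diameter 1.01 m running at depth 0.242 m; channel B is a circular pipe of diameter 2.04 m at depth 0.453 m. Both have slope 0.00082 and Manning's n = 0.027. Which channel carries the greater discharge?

channel B

Channel A: For a circular section of diameter D = 1.01 m at depth y = 0.242 m, the central angle is θ = 2 arccos(1 − 2y/D) = 2.046 rad. Then A = (D²/8)(θ − sin θ) = 0.1475 m² and P = Dθ/2 = 1.033 m. Hydraulic radius R = A/P = 0.1475/1.033 = 0.1428 m. Q_A = (1/0.027)·0.1475·0.1428^(2/3)·√0.00082 = 0.04274 m³/s.
Channel B: For a circular section of diameter D = 2.04 m at depth y = 0.453 m, the central angle is θ = 2 arccos(1 − 2y/D) = 1.963 rad. Then A = (D²/8)(θ − sin θ) = 0.5403 m² and P = Dθ/2 = 2.002 m. Hydraulic radius R = A/P = 0.5403/2.002 = 0.2699 m. Q_B = (1/0.027)·0.5403·0.2699^(2/3)·√0.00082 = 0.2393 m³/s.
Q_A = 0.04274 m³/s vs Q_B = 0.2393 m³/s, so channel B carries more.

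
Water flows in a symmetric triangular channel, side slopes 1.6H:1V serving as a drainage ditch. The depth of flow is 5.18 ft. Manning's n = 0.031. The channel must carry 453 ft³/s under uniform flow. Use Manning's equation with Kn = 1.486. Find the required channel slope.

S = 0.017

For a triangular section with side slope z = 1.6: A = zy² = 1.6×5.18² = 42.93 ft²; P = 2y√(1+z²) = 2×5.18×1.887 = 19.55 ft.
Hydraulic radius R = A/P = 42.93/19.55 = 2.196 ft.
From Manning's equation, S = [nQ / (1.486 A R^(2/3))]² = [0.031 × 453 / (1.486 × 42.93 × 2.196^(2/3))]² = 0.017.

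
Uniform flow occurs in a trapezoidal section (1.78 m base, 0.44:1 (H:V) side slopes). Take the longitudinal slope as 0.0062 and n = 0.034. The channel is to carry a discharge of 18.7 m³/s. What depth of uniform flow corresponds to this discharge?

y_n = 2.67 m

Manning's equation rearranged: A R^(2/3) = nQ / (1·√S) = 0.034 × 18.7 / (√0.0062) = 8.075.
Try y = 2.26 m: A R^(2/3) = 5.988 — short.
Try y = 2.98 m: A R^(2/3) = 9.881 — over.
Try y = 2.67 m: A R^(2/3) = 8.078 — matches.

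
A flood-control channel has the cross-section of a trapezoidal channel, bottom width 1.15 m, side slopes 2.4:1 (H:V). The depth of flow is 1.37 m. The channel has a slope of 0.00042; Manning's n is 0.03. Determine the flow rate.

Q = 3.38 m³/s

With bottom width b = 1.15 m and side slope z = 2.4: A = (b + zy)y = (1.15 + 2.4×1.37)×1.37 = 6.08 m²; P = b + 2y√(1+z²) = 1.15 + 2×1.37×2.6 = 8.274 m.
Hydraulic radius R = A/P = 6.08/8.274 = 0.7348 m.
Manning's equation: Q = (1/n) A R^(2/3) S^(1/2) = (1/0.03) × 6.08 × 0.7348^(2/3) × 0.00042^(1/2) = 3.38 m³/s.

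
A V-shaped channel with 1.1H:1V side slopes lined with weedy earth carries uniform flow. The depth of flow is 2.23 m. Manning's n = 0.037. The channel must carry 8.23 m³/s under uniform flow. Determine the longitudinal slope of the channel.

For a triangular section with side slope z = 1.1: A = zy² = 1.1×2.23² = 5.47 m²; P = 2y√(1+z²) = 2×2.23×1.487 = 6.63 m.
Hydraulic radius R = A/P = 5.47/6.63 = 0.825 m.
From Manning's equation, S = [nQ / (1 A R^(2/3))]² = [0.037 × 8.23 / (1 × 5.47 × 0.825^(2/3))]² = 0.004.

S = 0.004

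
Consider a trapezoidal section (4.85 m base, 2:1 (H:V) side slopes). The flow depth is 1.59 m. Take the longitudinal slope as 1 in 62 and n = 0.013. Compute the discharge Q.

With bottom width b = 4.85 m and side slope z = 2: A = (b + zy)y = (4.85 + 2×1.59)×1.59 = 12.77 m²; P = b + 2y√(1+z²) = 4.85 + 2×1.59×2.236 = 11.96 m.
Hydraulic radius R = A/P = 12.77/11.96 = 1.067 m.
Manning's equation: Q = (1/n) A R^(2/3) S^(1/2) = (1/0.013) × 12.77 × 1.067^(2/3) × 0.01613^(1/2) = 130 m³/s.

Q = 130 m³/s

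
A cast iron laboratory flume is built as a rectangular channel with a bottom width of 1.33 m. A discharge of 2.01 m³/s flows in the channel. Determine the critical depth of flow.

For a rectangular channel, critical depth y_c = (q²/g)^(1/3) where q = Q/b = 2.01/1.33 = 1.511 m²/s.
So y_c = (1.511²/9.81)^(1/3) = 0.615 m.

y_c = 0.615 m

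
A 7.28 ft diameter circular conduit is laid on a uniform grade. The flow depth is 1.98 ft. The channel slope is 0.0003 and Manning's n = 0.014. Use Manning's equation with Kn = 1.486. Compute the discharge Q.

For a circular section of diameter D = 7.28 ft at depth y = 1.98 ft, the central angle is θ = 2 arccos(1 − 2y/D) = 2.195 rad. Then A = (D²/8)(θ − sin θ) = 9.161 ft² and P = Dθ/2 = 7.988 ft.
Hydraulic radius R = A/P = 9.161/7.988 = 1.147 ft.
Manning's equation: Q = (1.486/n) A R^(2/3) S^(1/2) = (1.486/0.014) × 9.161 × 1.147^(2/3) × 0.0003^(1/2) = 18.5 ft³/s.

Q = 18.5 ft³/s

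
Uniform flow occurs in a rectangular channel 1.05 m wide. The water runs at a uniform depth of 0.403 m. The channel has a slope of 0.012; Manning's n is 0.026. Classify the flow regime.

Flow area A = b·y = 1.05 × 0.403 = 0.4232 m². Wetted perimeter P = b + 2y = 1.05 + 2×0.403 = 1.856 m.
Hydraulic radius R = A/P = 0.4232/1.856 = 0.228 m.
V = (1/n) R^(2/3) √S = (1/0.026) × 0.228^(2/3) × √0.012 = 1.572 m/s. Hydraulic depth D_h = A/T = 0.4232/1.05 = 0.403 m.
Froude number Fr = V/√(g·D_h) = 1.572/√(9.81×0.403) = 0.791, which is less than 1, so the flow is subcritical.

subcritical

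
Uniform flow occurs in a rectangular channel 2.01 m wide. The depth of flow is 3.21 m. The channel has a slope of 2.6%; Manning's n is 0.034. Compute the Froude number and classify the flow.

subcritical

Flow area A = b·y = 2.01 × 3.21 = 6.452 m². Wetted perimeter P = b + 2y = 2.01 + 2×3.21 = 8.43 m.
Hydraulic radius R = A/P = 6.452/8.43 = 0.7654 m.
V = (1/n) R^(2/3) √S = (1/0.034) × 0.7654^(2/3) × √0.026 = 3.968 m/s. Hydraulic depth D_h = A/T = 6.452/2.01 = 3.21 m.
Froude number Fr = V/√(g·D_h) = 3.968/√(9.81×3.21) = 0.707, which is less than 1, so the flow is subcritical.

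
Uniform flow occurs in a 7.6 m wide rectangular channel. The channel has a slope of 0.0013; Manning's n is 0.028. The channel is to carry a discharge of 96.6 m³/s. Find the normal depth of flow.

y_n = 5.7 m

Manning's equation rearranged: A R^(2/3) = nQ / (1·√S) = 0.028 × 96.6 / (√0.0013) = 75.02.
Try y = 7.27 m: A R^(2/3) = 101.7 — high.
Try y = 4.83 m: A R^(2/3) = 60.71 — low.
Try y = 5.7 m: A R^(2/3) = 75.04 — matches.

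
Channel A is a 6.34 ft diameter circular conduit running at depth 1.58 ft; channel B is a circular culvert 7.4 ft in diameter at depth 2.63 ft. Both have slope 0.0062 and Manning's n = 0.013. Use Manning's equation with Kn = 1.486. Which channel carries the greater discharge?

Channel A: For a circular section of diameter D = 6.34 ft at depth y = 1.58 ft, the central angle is θ = 2 arccos(1 − 2y/D) = 2.091 rad. Then A = (D²/8)(θ − sin θ) = 6.144 ft² and P = Dθ/2 = 6.628 ft. Hydraulic radius R = A/P = 6.144/6.628 = 0.9271 ft. Q_A = (1.486/0.013)·6.144·0.9271^(2/3)·√0.0062 = 52.58 ft³/s.
Channel B: For a circular section of diameter D = 7.4 ft at depth y = 2.63 ft, the central angle is θ = 2 arccos(1 − 2y/D) = 2.555 rad. Then A = (D²/8)(θ − sin θ) = 13.7 ft² and P = Dθ/2 = 9.453 ft. Hydraulic radius R = A/P = 13.7/9.453 = 1.449 ft. Q_B = (1.486/0.013)·13.7·1.449^(2/3)·√0.0062 = 157.9 ft³/s.
Q_A = 52.58 ft³/s vs Q_B = 157.9 ft³/s, so channel B carries more.

channel B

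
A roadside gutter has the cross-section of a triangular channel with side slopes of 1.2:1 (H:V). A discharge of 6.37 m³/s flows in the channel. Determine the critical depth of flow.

At critical depth, Q² T / (g A³) = 1, i.e. A³/T = Q²/g = 6.37²/9.81 = 4.136.
At y = 1.23 m: A³/T = 2.027 — short.
At y = 1.42 m: A³/T = 4.157 — matches.

y_c = 1.42 m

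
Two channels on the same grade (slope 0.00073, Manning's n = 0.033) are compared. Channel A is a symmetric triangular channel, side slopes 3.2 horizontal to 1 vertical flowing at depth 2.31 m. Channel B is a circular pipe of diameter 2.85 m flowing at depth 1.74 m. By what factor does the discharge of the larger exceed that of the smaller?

5.19

Channel A: For a triangular section with side slope z = 3.2: A = zy² = 3.2×2.31² = 17.08 m²; P = 2y√(1+z²) = 2×2.31×3.353 = 15.49 m. Hydraulic radius R = A/P = 17.08/15.49 = 1.102 m. Q_A = (1/0.033)·17.08·1.102^(2/3)·√0.00073 = 14.92 m³/s.
Channel B: For a circular section of diameter D = 2.85 m at depth y = 1.74 m, the central angle is θ = 2 arccos(1 − 2y/D) = 3.587 rad. Then A = (D²/8)(θ − sin θ) = 4.08 m² and P = Dθ/2 = 5.112 m. Hydraulic radius R = A/P = 4.08/5.112 = 0.7981 m. Q_B = (1/0.033)·4.08·0.7981^(2/3)·√0.00073 = 2.874 m³/s.
The larger discharge is 14.92 m³/s and the smaller is 2.874 m³/s; the ratio is 5.19.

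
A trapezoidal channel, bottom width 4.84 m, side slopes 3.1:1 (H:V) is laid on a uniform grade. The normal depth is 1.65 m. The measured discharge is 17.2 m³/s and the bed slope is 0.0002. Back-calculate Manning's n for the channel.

n = 0.014

With bottom width b = 4.84 m and side slope z = 3.1: A = (b + zy)y = (4.84 + 3.1×1.65)×1.65 = 16.43 m²; P = b + 2y√(1+z²) = 4.84 + 2×1.65×3.257 = 15.59 m.
Hydraulic radius R = A/P = 16.43/15.59 = 1.054 m.
Rearranging Manning's equation: n = (1/Q) A R^(2/3) S^(1/2) = (1/17.2) × 16.43 × 1.054^(2/3) × √0.0002 = 0.014.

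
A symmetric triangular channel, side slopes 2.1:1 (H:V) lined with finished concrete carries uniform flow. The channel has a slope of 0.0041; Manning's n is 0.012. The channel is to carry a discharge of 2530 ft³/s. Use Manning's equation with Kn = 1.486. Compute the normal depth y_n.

y_n = 8.03 ft

Manning's equation rearranged: A R^(2/3) = nQ / (1.486·√S) = 0.012 × 2530 / (1.486 × √0.0041) = 319.1.
Trying y = 6.32 ft: A R^(2/3) = 168.7 — low.
Trying y = 9.56 ft: A R^(2/3) = 508.7 — high.
Trying y = 8.03 ft: A R^(2/3) = 319.5 — matches.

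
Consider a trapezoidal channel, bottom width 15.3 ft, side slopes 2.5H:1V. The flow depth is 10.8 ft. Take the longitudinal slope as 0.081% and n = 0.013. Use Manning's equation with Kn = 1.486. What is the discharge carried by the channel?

Q = 5030 ft³/s

With bottom width b = 15.3 ft and side slope z = 2.5: A = (b + zy)y = (15.3 + 2.5×10.8)×10.8 = 456.8 ft²; P = b + 2y√(1+z²) = 15.3 + 2×10.8×2.693 = 73.46 ft.
Hydraulic radius R = A/P = 456.8/73.46 = 6.219 ft.
Manning's equation: Q = (1.486/n) A R^(2/3) S^(1/2) = (1.486/0.013) × 456.8 × 6.219^(2/3) × 0.00081^(1/2) = 5030 ft³/s.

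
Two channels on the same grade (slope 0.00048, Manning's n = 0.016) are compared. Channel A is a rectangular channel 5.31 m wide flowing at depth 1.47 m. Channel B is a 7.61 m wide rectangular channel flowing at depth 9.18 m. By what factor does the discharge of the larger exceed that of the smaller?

Channel A: Flow area A = b·y = 5.31 × 1.47 = 7.806 m². Wetted perimeter P = b + 2y = 5.31 + 2×1.47 = 8.25 m. Hydraulic radius R = A/P = 7.806/8.25 = 0.9461 m. Q_A = (1/0.016)·7.806·0.9461^(2/3)·√0.00048 = 10.3 m³/s.
Channel B: Flow area A = b·y = 7.61 × 9.18 = 69.86 m². Wetted perimeter P = b + 2y = 7.61 + 2×9.18 = 25.97 m. Hydraulic radius R = A/P = 69.86/25.97 = 2.69 m. Q_B = (1/0.016)·69.86·2.69^(2/3)·√0.00048 = 185 m³/s.
The larger discharge is 185 m³/s and the smaller is 10.3 m³/s; the ratio is 18.

18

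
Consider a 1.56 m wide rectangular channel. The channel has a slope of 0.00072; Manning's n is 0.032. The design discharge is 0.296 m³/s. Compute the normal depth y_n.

Manning's equation rearranged: A R^(2/3) = nQ / (1·√S) = 0.032 × 0.296 / (√0.00072) = 0.353.
Try y = 0.593 m: A R^(2/3) = 0.4479 — too large.
Try y = 0.36 m: A R^(2/3) = 0.2207 — too small.
Try y = 0.5 m: A R^(2/3) = 0.3532 — close enough.

y_n = 0.5 m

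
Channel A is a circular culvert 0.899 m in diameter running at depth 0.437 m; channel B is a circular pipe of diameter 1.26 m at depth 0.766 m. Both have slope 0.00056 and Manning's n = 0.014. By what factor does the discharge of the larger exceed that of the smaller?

3.54

Channel A: For a circular section of diameter D = 0.899 m at depth y = 0.437 m, the central angle is θ = 2 arccos(1 − 2y/D) = 3.086 rad. Then A = (D²/8)(θ − sin θ) = 0.3061 m² and P = Dθ/2 = 1.387 m. Hydraulic radius R = A/P = 0.3061/1.387 = 0.2207 m. Q_A = (1/0.014)·0.3061·0.2207^(2/3)·√0.00056 = 0.189 m³/s.
Channel B: For a circular section of diameter D = 1.26 m at depth y = 0.766 m, the central angle is θ = 2 arccos(1 − 2y/D) = 3.577 rad. Then A = (D²/8)(θ − sin θ) = 0.7935 m² and P = Dθ/2 = 2.253 m. Hydraulic radius R = A/P = 0.7935/2.253 = 0.3521 m. Q_B = (1/0.014)·0.7935·0.3521^(2/3)·√0.00056 = 0.6688 m³/s.
The larger discharge is 0.6688 m³/s and the smaller is 0.189 m³/s; the ratio is 3.54.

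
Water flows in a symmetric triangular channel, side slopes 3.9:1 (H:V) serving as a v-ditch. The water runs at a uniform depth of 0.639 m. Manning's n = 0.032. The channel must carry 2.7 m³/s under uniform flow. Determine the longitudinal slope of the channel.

For a triangular section with side slope z = 3.9: A = zy² = 3.9×0.639² = 1.592 m²; P = 2y√(1+z²) = 2×0.639×4.026 = 5.145 m.
Hydraulic radius R = A/P = 1.592/5.145 = 0.3095 m.
From Manning's equation, S = [nQ / (1 A R^(2/3))]² = [0.032 × 2.7 / (1 × 1.592 × 0.3095^(2/3))]² = 0.0141.

S = 0.0141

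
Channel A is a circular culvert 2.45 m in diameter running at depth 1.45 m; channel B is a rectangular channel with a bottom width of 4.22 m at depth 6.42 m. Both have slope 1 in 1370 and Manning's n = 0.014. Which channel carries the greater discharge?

channel B

Channel A: For a circular section of diameter D = 2.45 m at depth y = 1.45 m, the central angle is θ = 2 arccos(1 − 2y/D) = 3.511 rad. Then A = (D²/8)(θ − sin θ) = 2.905 m² and P = Dθ/2 = 4.301 m. Hydraulic radius R = A/P = 2.905/4.301 = 0.6755 m. Q_A = (1/0.014)·2.905·0.6755^(2/3)·√0.0007299 = 4.316 m³/s.
Channel B: Flow area A = b·y = 4.22 × 6.42 = 27.09 m². Wetted perimeter P = b + 2y = 4.22 + 2×6.42 = 17.06 m. Hydraulic radius R = A/P = 27.09/17.06 = 1.588 m. Q_B = (1/0.014)·27.09·1.588^(2/3)·√0.0007299 = 71.17 m³/s.
Q_A = 4.316 m³/s vs Q_B = 71.17 m³/s, so channel B carries more.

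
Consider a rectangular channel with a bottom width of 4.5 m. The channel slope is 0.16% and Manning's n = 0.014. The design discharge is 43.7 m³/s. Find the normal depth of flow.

Manning's equation rearranged: A R^(2/3) = nQ / (1·√S) = 0.014 × 43.7 / (√0.0016) = 15.29.
Trying y = 3.34 m: A R^(2/3) = 18.31 — over.
Trying y = 2.9 m: A R^(2/3) = 15.28 — close enough.

y_n = 2.9 m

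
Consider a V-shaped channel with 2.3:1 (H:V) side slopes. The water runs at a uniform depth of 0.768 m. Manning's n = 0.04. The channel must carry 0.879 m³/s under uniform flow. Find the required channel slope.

For a triangular section with side slope z = 2.3: A = zy² = 2.3×0.768² = 1.357 m²; P = 2y√(1+z²) = 2×0.768×2.508 = 3.852 m.
Hydraulic radius R = A/P = 1.357/3.852 = 0.3522 m.
From Manning's equation, S = [nQ / (1 A R^(2/3))]² = [0.04 × 0.879 / (1 × 1.357 × 0.3522^(2/3))]² = 0.0027.

S = 0.0027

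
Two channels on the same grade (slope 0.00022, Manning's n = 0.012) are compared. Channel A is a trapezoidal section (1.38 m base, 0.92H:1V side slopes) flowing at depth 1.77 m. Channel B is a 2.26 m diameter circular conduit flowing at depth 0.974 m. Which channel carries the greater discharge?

Channel A: With bottom width b = 1.38 m and side slope z = 0.92: A = (b + zy)y = (1.38 + 0.92×1.77)×1.77 = 5.325 m²; P = b + 2y√(1+z²) = 1.38 + 2×1.77×1.359 = 6.19 m. Hydraulic radius R = A/P = 5.325/6.19 = 0.8602 m. Q_A = (1/0.012)·5.325·0.8602^(2/3)·√0.00022 = 5.953 m³/s.
Channel B: For a circular section of diameter D = 2.26 m at depth y = 0.974 m, the central angle is θ = 2 arccos(1 − 2y/D) = 2.865 rad. Then A = (D²/8)(θ − sin θ) = 1.654 m² and P = Dθ/2 = 3.237 m. Hydraulic radius R = A/P = 1.654/3.237 = 0.5111 m. Q_B = (1/0.012)·1.654·0.5111^(2/3)·√0.00022 = 1.307 m³/s.
Q_A = 5.953 m³/s vs Q_B = 1.307 m³/s, so channel A carries more.

channel A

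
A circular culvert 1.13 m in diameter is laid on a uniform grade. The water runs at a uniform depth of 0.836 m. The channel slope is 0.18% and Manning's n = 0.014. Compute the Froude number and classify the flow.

For a circular section of diameter D = 1.13 m at depth y = 0.836 m, the central angle is θ = 2 arccos(1 − 2y/D) = 4.142 rad. Then A = (D²/8)(θ − sin θ) = 0.7955 m² and P = Dθ/2 = 2.34 m.
Hydraulic radius R = A/P = 0.7955/2.34 = 0.3399 m.
V = (1/n) R^(2/3) √S = (1/0.014) × 0.3399^(2/3) × √0.0018 = 1.476 m/s. Hydraulic depth D_h = A/T = 0.7955/0.9915 = 0.8023 m.
Froude number Fr = V/√(g·D_h) = 1.476/√(9.81×0.8023) = 0.526, which is less than 1, so the flow is subcritical.

subcritical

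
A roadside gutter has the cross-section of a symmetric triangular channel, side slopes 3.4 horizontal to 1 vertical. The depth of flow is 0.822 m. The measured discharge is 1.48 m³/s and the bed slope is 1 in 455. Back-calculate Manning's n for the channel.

For a triangular section with side slope z = 3.4: A = zy² = 3.4×0.822² = 2.297 m²; P = 2y√(1+z²) = 2×0.822×3.544 = 5.826 m.
Hydraulic radius R = A/P = 2.297/5.826 = 0.3943 m.
Rearranging Manning's equation: n = (1/Q) A R^(2/3) S^(1/2) = (1/1.48) × 2.297 × 0.3943^(2/3) × √0.002198 = 0.0391.

n = 0.0391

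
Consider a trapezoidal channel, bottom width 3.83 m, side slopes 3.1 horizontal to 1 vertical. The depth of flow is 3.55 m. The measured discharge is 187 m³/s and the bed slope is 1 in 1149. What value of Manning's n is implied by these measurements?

With bottom width b = 3.83 m and side slope z = 3.1: A = (b + zy)y = (3.83 + 3.1×3.55)×3.55 = 52.66 m²; P = b + 2y√(1+z²) = 3.83 + 2×3.55×3.257 = 26.96 m.
Hydraulic radius R = A/P = 52.66/26.96 = 1.954 m.
Rearranging Manning's equation: n = (1/Q) A R^(2/3) S^(1/2) = (1/187) × 52.66 × 1.954^(2/3) × √0.0008703 = 0.013.

n = 0.013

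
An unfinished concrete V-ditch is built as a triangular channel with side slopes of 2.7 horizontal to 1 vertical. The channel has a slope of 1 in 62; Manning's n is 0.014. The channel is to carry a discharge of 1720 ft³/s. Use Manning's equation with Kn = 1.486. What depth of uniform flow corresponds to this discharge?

y_n = 5.13 ft

Manning's equation rearranged: A R^(2/3) = nQ / (1.486·√S) = 0.014 × 1720 / (1.486 × √0.01613) = 127.6.
Trying y = 3.52 ft: A R^(2/3) = 46.72 — too small.
Trying y = 5.13 ft: A R^(2/3) = 127.6 — matches.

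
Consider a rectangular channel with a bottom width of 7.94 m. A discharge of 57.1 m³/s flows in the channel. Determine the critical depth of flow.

For a rectangular channel, critical depth y_c = (q²/g)^(1/3) where q = Q/b = 57.1/7.94 = 7.191 m²/s.
So y_c = (7.191²/9.81)^(1/3) = 1.74 m.

y_c = 1.74 m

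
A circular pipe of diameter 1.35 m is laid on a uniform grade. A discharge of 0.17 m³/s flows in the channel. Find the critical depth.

At critical depth, Q² T / (g A³) = 1, i.e. A³/T = Q²/g = 0.17²/9.81 = 0.002946.
Trying y = 0.151 m: A³/T = 0.000795 — low.
Trying y = 0.257 m: A³/T = 0.006459 — high.
Trying y = 0.21 m: A³/T = 0.002921 — ≈ 0.002946.

y_c = 0.21 m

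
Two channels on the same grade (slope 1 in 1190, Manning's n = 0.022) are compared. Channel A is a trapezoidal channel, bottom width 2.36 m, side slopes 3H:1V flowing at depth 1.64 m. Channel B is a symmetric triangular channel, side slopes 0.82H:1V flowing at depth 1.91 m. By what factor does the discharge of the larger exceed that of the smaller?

Channel A: With bottom width b = 2.36 m and side slope z = 3: A = (b + zy)y = (2.36 + 3×1.64)×1.64 = 11.94 m²; P = b + 2y√(1+z²) = 2.36 + 2×1.64×3.162 = 12.73 m. Hydraulic radius R = A/P = 11.94/12.73 = 0.9377 m. Q_A = (1/0.022)·11.94·0.9377^(2/3)·√0.0008403 = 15.07 m³/s.
Channel B: For a triangular section with side slope z = 0.82: A = zy² = 0.82×1.91² = 2.991 m²; P = 2y√(1+z²) = 2×1.91×1.293 = 4.94 m. Hydraulic radius R = A/P = 2.991/4.94 = 0.6055 m. Q_B = (1/0.022)·2.991·0.6055^(2/3)·√0.0008403 = 2.821 m³/s.
The larger discharge is 15.07 m³/s and the smaller is 2.821 m³/s; the ratio is 5.34.

5.34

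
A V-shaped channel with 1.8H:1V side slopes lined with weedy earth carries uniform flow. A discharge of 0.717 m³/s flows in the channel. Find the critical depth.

y_c = 0.503 m

At critical depth, Q² T / (g A³) = 1, i.e. A³/T = Q²/g = 0.717²/9.81 = 0.0524.
Try y = 0.445 m: A³/T = 0.02827 — too small.
Try y = 0.593 m: A³/T = 0.1188 — too large.
Try y = 0.503 m: A³/T = 0.05216 — matches.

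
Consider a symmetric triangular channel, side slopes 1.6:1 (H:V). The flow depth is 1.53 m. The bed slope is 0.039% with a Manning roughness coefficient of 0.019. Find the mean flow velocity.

V = 0.779 m/s

For a triangular section with side slope z = 1.6: A = zy² = 1.6×1.53² = 3.745 m²; P = 2y√(1+z²) = 2×1.53×1.887 = 5.774 m.
Hydraulic radius R = A/P = 3.745/5.774 = 0.6487 m.
From Manning's equation, V = (1/n) R^(2/3) S^(1/2) = (1/0.019) × 0.6487^(2/3) × 0.00039^(1/2) = 0.779 m/s.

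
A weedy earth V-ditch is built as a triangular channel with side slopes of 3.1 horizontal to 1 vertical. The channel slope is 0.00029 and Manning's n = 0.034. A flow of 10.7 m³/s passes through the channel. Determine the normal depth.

y_n = 2.48 m

Manning's equation rearranged: A R^(2/3) = nQ / (1·√S) = 0.034 × 10.7 / (√0.00029) = 21.36.
Try y = 2.71 m: A R^(2/3) = 26.97 — high.
Try y = 1.69 m: A R^(2/3) = 7.657 — low.
Try y = 2.48 m: A R^(2/3) = 21.29 — ≈ 21.36.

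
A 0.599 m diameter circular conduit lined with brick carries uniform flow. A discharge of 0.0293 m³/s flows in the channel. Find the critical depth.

At critical depth, Q² T / (g A³) = 1, i.e. A³/T = Q²/g = 0.0293²/9.81 = 0.00008751.
Try y = 0.084 m: A³/T = 0.00003339 — short.
Try y = 0.133 m: A³/T = 0.0002029 — over.
Try y = 0.107 m: A³/T = 0.00008653 — ≈ 0.00008751.

y_c = 0.107 m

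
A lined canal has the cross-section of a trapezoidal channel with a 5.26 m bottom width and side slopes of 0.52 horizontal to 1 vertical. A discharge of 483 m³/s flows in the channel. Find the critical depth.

y_c = 7.41 m

At critical depth, Q² T / (g A³) = 1, i.e. A³/T = Q²/g = 483²/9.81 = 23780.
Try y = 6.49 m: A³/T = 14650 — short.
Try y = 9.24 m: A³/T = 54090 — over.
Try y = 7.41 m: A³/T = 23750 — ≈ 23780.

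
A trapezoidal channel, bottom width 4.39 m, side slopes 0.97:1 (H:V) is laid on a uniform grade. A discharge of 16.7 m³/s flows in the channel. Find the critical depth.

y_c = 1.05 m

At critical depth, Q² T / (g A³) = 1, i.e. A³/T = Q²/g = 16.7²/9.81 = 28.43.
At y = 1.28 m: A³/T = 54.5 — high.
At y = 0.768 m: A³/T = 10.43 — low.
At y = 1.05 m: A³/T = 28.5 — matches.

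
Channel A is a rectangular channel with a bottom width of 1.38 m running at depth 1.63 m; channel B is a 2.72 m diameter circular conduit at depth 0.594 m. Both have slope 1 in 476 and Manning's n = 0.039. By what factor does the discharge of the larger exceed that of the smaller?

Channel A: Flow area A = b·y = 1.38 × 1.63 = 2.249 m². Wetted perimeter P = b + 2y = 1.38 + 2×1.63 = 4.64 m. Hydraulic radius R = A/P = 2.249/4.64 = 0.4848 m. Q_A = (1/0.039)·2.249·0.4848^(2/3)·√0.002101 = 1.631 m³/s.
Channel B: For a circular section of diameter D = 2.72 m at depth y = 0.594 m, the central angle is θ = 2 arccos(1 − 2y/D) = 1.945 rad. Then A = (D²/8)(θ − sin θ) = 0.9379 m² and P = Dθ/2 = 2.645 m. Hydraulic radius R = A/P = 0.9379/2.645 = 0.3546 m. Q_B = (1/0.039)·0.9379·0.3546^(2/3)·√0.002101 = 0.5522 m³/s.
The larger discharge is 1.631 m³/s and the smaller is 0.5522 m³/s; the ratio is 2.95.

2.95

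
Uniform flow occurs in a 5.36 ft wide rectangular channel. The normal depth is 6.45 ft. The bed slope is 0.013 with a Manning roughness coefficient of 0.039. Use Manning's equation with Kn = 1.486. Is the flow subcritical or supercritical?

subcritical

Flow area A = b·y = 5.36 × 6.45 = 34.57 ft². Wetted perimeter P = b + 2y = 5.36 + 2×6.45 = 18.26 ft.
Hydraulic radius R = A/P = 34.57/18.26 = 1.893 ft.
V = (1.486/n) R^(2/3) √S = (1.486/0.039) × 1.893^(2/3) × √0.013 = 6.649 ft/s. Hydraulic depth D_h = A/T = 34.57/5.36 = 6.45 ft.
Froude number Fr = V/√(g·D_h) = 6.649/√(32.2×6.45) = 0.461, which is less than 1, so the flow is subcritical.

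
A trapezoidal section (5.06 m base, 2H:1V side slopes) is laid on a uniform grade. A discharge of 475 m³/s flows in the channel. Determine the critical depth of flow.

At critical depth, Q² T / (g A³) = 1, i.e. A³/T = Q²/g = 475²/9.81 = 23000.
Try y = 5.97 m: A³/T = 36120 — too large.
Try y = 4.38 m: A³/T = 9823 — too small.
Try y = 5.37 m: A³/T = 23010 — matches.

y_c = 5.37 m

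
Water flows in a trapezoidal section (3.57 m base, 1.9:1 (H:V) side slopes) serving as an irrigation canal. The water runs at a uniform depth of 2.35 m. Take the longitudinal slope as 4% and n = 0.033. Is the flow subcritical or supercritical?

With bottom width b = 3.57 m and side slope z = 1.9: A = (b + zy)y = (3.57 + 1.9×2.35)×2.35 = 18.88 m²; P = b + 2y√(1+z²) = 3.57 + 2×2.35×2.147 = 13.66 m.
Hydraulic radius R = A/P = 18.88/13.66 = 1.382 m.
V = (1/n) R^(2/3) √S = (1/0.033) × 1.382^(2/3) × √0.04 = 7.52 m/s. Hydraulic depth D_h = A/T = 18.88/12.5 = 1.511 m.
Froude number Fr = V/√(g·D_h) = 7.52/√(9.81×1.511) = 1.95, which is greater than 1, so the flow is supercritical.

supercritical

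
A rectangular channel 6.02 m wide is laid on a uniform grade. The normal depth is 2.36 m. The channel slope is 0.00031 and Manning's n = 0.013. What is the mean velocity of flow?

V = 1.63 m/s

Flow area A = b·y = 6.02 × 2.36 = 14.21 m². Wetted perimeter P = b + 2y = 6.02 + 2×2.36 = 10.74 m.
Hydraulic radius R = A/P = 14.21/10.74 = 1.323 m.
From Manning's equation, V = (1/n) R^(2/3) S^(1/2) = (1/0.013) × 1.323^(2/3) × 0.00031^(1/2) = 1.63 m/s.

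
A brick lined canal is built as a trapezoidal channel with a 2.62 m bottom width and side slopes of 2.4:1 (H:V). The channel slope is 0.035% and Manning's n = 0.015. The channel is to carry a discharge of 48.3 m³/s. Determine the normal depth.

y_n = 2.94 m

Manning's equation rearranged: A R^(2/3) = nQ / (1·√S) = 0.015 × 48.3 / (√0.00035) = 38.73.
At y = 3.67 m: A R^(2/3) = 65.07 — high.
At y = 2.4 m: A R^(2/3) = 24.35 — low.
At y = 2.94 m: A R^(2/3) = 38.73 — ≈ 38.73.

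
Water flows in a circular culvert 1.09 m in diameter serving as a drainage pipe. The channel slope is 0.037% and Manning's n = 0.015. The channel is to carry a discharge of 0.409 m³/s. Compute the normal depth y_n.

Manning's equation rearranged: A R^(2/3) = nQ / (1·√S) = 0.015 × 0.409 / (√0.00037) = 0.3189.
Try y = 0.511 m: A R^(2/3) = 0.1755 — low.
Try y = 0.809 m: A R^(2/3) = 0.3533 — high.
Try y = 0.746 m: A R^(2/3) = 0.3187 — matches.

y_n = 0.746 m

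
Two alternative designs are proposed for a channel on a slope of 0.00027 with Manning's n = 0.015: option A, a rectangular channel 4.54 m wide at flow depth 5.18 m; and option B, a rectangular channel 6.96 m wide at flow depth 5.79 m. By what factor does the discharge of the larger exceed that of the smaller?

Channel A: Flow area A = b·y = 4.54 × 5.18 = 23.52 m². Wetted perimeter P = b + 2y = 4.54 + 2×5.18 = 14.9 m. Hydraulic radius R = A/P = 23.52/14.9 = 1.578 m. Q_A = (1/0.015)·23.52·1.578^(2/3)·√0.00027 = 34.92 m³/s.
Channel B: Flow area A = b·y = 6.96 × 5.79 = 40.3 m². Wetted perimeter P = b + 2y = 6.96 + 2×5.79 = 18.54 m. Hydraulic radius R = A/P = 40.3/18.54 = 2.174 m. Q_B = (1/0.015)·40.3·2.174^(2/3)·√0.00027 = 74.07 m³/s.
The larger discharge is 74.07 m³/s and the smaller is 34.92 m³/s; the ratio is 2.12.

2.12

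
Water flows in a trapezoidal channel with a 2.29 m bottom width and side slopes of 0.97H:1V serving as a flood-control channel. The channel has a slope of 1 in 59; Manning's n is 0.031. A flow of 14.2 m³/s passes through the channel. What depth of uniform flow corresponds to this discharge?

Manning's equation rearranged: A R^(2/3) = nQ / (1·√S) = 0.031 × 14.2 / (√0.01695) = 3.381.
At y = 1.48 m: A R^(2/3) = 4.985 — too large.
At y = 0.941 m: A R^(2/3) = 2.176 — too small.
At y = 1.2 m: A R^(2/3) = 3.378 — close enough.

y_n = 1.2 m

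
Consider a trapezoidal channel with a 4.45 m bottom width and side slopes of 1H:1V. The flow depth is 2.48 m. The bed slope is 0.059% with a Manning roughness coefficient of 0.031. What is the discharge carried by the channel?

With bottom width b = 4.45 m and side slope z = 1: A = (b + zy)y = (4.45 + 1×2.48)×2.48 = 17.19 m²; P = b + 2y√(1+z²) = 4.45 + 2×2.48×1.414 = 11.46 m.
Hydraulic radius R = A/P = 17.19/11.46 = 1.499 m.
Manning's equation: Q = (1/n) A R^(2/3) S^(1/2) = (1/0.031) × 17.19 × 1.499^(2/3) × 0.00059^(1/2) = 17.6 m³/s.

Q = 17.6 m³/s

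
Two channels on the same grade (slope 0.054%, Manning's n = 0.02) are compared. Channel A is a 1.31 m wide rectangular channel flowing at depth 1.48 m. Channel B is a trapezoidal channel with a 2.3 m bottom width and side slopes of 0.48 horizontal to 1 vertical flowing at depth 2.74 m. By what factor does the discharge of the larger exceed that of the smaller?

Channel A: Flow area A = b·y = 1.31 × 1.48 = 1.939 m². Wetted perimeter P = b + 2y = 1.31 + 2×1.48 = 4.27 m. Hydraulic radius R = A/P = 1.939/4.27 = 0.4541 m. Q_A = (1/0.02)·1.939·0.4541^(2/3)·√0.00054 = 1.331 m³/s.
Channel B: With bottom width b = 2.3 m and side slope z = 0.48: A = (b + zy)y = (2.3 + 0.48×2.74)×2.74 = 9.906 m²; P = b + 2y√(1+z²) = 2.3 + 2×2.74×1.109 = 8.379 m. Hydraulic radius R = A/P = 9.906/8.379 = 1.182 m. Q_B = (1/0.02)·9.906·1.182^(2/3)·√0.00054 = 12.87 m³/s.
The larger discharge is 12.87 m³/s and the smaller is 1.331 m³/s; the ratio is 9.67.

9.67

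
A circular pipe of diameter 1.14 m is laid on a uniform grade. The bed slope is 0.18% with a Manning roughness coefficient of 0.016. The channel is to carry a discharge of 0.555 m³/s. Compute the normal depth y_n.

Manning's equation rearranged: A R^(2/3) = nQ / (1·√S) = 0.016 × 0.555 / (√0.0018) = 0.2093.
Try y = 0.688 m: A R^(2/3) = 0.2996 — over.
Try y = 0.478 m: A R^(2/3) = 0.1623 — short.
Try y = 0.552 m: A R^(2/3) = 0.2092 — matches.

y_n = 0.552 m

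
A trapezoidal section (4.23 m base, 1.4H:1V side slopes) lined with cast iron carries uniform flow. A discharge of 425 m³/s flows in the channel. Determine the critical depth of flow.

At critical depth, Q² T / (g A³) = 1, i.e. A³/T = Q²/g = 425²/9.81 = 18410.
At y = 4.53 m: A³/T = 6494 — too small.
At y = 5.84 m: A³/T = 18480 — close enough.

y_c = 5.84 m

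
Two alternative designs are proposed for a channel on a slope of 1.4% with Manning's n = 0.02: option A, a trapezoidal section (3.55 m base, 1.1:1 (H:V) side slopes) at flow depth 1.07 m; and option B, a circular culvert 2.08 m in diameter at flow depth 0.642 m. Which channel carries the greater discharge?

Channel A: With bottom width b = 3.55 m and side slope z = 1.1: A = (b + zy)y = (3.55 + 1.1×1.07)×1.07 = 5.058 m²; P = b + 2y√(1+z²) = 3.55 + 2×1.07×1.487 = 6.731 m. Hydraulic radius R = A/P = 5.058/6.731 = 0.7514 m. Q_A = (1/0.02)·5.058·0.7514^(2/3)·√0.014 = 24.73 m³/s.
Channel B: For a circular section of diameter D = 2.08 m at depth y = 0.642 m, the central angle is θ = 2 arccos(1 − 2y/D) = 2.356 rad. Then A = (D²/8)(θ − sin θ) = 0.8918 m² and P = Dθ/2 = 2.45 m. Hydraulic radius R = A/P = 0.8918/2.45 = 0.3639 m. Q_B = (1/0.02)·0.8918·0.3639^(2/3)·√0.014 = 2.689 m³/s.
Q_A = 24.73 m³/s vs Q_B = 2.689 m³/s, so channel A carries more.

channel A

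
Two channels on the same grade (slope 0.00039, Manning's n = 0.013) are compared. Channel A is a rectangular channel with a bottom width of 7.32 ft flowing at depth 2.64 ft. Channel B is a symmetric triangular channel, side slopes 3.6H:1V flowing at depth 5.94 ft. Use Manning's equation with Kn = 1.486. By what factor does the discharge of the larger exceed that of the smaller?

Channel A: Flow area A = b·y = 7.32 × 2.64 = 19.32 ft². Wetted perimeter P = b + 2y = 7.32 + 2×2.64 = 12.6 ft. Hydraulic radius R = A/P = 19.32/12.6 = 1.534 ft. Q_A = (1.486/0.013)·19.32·1.534^(2/3)·√0.00039 = 58.02 ft³/s.
Channel B: For a triangular section with side slope z = 3.6: A = zy² = 3.6×5.94² = 127 ft²; P = 2y√(1+z²) = 2×5.94×3.736 = 44.39 ft. Hydraulic radius R = A/P = 127/44.39 = 2.862 ft. Q_B = (1.486/0.013)·127·2.862^(2/3)·√0.00039 = 578 ft³/s.
The larger discharge is 578 ft³/s and the smaller is 58.02 ft³/s; the ratio is 9.96.

9.96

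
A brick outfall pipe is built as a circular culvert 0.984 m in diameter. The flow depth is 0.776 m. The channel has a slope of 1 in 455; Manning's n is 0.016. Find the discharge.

Q = 0.843 m³/s

For a circular section of diameter D = 0.984 m at depth y = 0.776 m, the central angle is θ = 2 arccos(1 − 2y/D) = 4.372 rad. Then A = (D²/8)(θ − sin θ) = 0.6433 m² and P = Dθ/2 = 2.151 m.
Hydraulic radius R = A/P = 0.6433/2.151 = 0.299 m.
Manning's equation: Q = (1/n) A R^(2/3) S^(1/2) = (1/0.016) × 0.6433 × 0.299^(2/3) × 0.002198^(1/2) = 0.843 m³/s.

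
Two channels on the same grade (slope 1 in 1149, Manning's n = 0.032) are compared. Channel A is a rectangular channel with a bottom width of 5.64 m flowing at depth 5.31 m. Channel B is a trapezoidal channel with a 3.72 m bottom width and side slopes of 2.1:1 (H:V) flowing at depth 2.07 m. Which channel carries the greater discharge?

Channel A: Flow area A = b·y = 5.64 × 5.31 = 29.95 m². Wetted perimeter P = b + 2y = 5.64 + 2×5.31 = 16.26 m. Hydraulic radius R = A/P = 29.95/16.26 = 1.842 m. Q_A = (1/0.032)·29.95·1.842^(2/3)·√0.0008703 = 41.49 m³/s.
Channel B: With bottom width b = 3.72 m and side slope z = 2.1: A = (b + zy)y = (3.72 + 2.1×2.07)×2.07 = 16.7 m²; P = b + 2y√(1+z²) = 3.72 + 2×2.07×2.326 = 13.35 m. Hydraulic radius R = A/P = 16.7/13.35 = 1.251 m. Q_B = (1/0.032)·16.7·1.251^(2/3)·√0.0008703 = 17.87 m³/s.
Q_A = 41.49 m³/s vs Q_B = 17.87 m³/s, so channel A carries more.

channel A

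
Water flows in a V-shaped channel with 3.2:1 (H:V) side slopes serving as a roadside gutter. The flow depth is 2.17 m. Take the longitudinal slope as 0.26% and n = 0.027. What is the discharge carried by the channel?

Q = 29.1 m³/s

For a triangular section with side slope z = 3.2: A = zy² = 3.2×2.17² = 15.07 m²; P = 2y√(1+z²) = 2×2.17×3.353 = 14.55 m.
Hydraulic radius R = A/P = 15.07/14.55 = 1.036 m.
Manning's equation: Q = (1/n) A R^(2/3) S^(1/2) = (1/0.027) × 15.07 × 1.036^(2/3) × 0.0026^(1/2) = 29.1 m³/s.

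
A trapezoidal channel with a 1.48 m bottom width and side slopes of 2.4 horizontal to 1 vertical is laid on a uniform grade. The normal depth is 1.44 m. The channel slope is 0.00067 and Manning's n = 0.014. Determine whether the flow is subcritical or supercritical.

subcritical

With bottom width b = 1.48 m and side slope z = 2.4: A = (b + zy)y = (1.48 + 2.4×1.44)×1.44 = 7.108 m²; P = b + 2y√(1+z²) = 1.48 + 2×1.44×2.6 = 8.968 m.
Hydraulic radius R = A/P = 7.108/8.968 = 0.7926 m.
V = (1/n) R^(2/3) √S = (1/0.014) × 0.7926^(2/3) × √0.00067 = 1.583 m/s. Hydraulic depth D_h = A/T = 7.108/8.392 = 0.847 m.
Froude number Fr = V/√(g·D_h) = 1.583/√(9.81×0.847) = 0.549, which is less than 1, so the flow is subcritical.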